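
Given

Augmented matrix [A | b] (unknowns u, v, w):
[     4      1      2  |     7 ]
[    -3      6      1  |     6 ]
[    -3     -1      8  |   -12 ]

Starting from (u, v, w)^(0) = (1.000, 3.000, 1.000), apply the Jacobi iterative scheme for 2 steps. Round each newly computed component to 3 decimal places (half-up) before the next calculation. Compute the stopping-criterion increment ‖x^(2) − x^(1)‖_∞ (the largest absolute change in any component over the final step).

1.292

Iteration 1:
  u = (7 - (1)·3.000 - (2)·1.000) / (4) = 0.500
  v = (6 - (-3)·1.000 - (1)·1.000) / (6) = 1.333
  w = (-12 - (-3)·1.000 - (-1)·3.000) / (8) = -0.750
Iteration 2:
  u = (7 - (1)·1.333 - (2)·-0.750) / (4) = 1.792
  v = (6 - (-3)·0.500 - (1)·-0.750) / (6) = 1.375
  w = (-12 - (-3)·0.500 - (-1)·1.333) / (8) = -1.146
Change: (1.292, 0.042, -0.396) → max |·| = 1.292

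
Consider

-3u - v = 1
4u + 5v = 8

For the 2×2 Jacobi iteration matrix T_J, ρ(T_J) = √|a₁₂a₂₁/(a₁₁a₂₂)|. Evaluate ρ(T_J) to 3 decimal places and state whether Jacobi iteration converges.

0.516

a₁₂a₂₁/(a₁₁a₂₂) = (-1)·(4) / ((-3)·(5)) = 0.266667
ρ = √|0.266667| = √0.266667 = 0.516
ρ < 1, so Jacobi converges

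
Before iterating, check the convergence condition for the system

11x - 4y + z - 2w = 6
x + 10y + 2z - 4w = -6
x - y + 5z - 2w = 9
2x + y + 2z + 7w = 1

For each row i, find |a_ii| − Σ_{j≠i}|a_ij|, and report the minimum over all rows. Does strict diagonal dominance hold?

row 1: |11| − (4+1+2) = 4
row 2: |10| − (1+2+4) = 3
row 3: |5| − (1+1+2) = 1
row 4: |7| − (2+1+2) = 2
minimum over rows = 1 → strictly diagonally dominant (convergence guaranteed)

1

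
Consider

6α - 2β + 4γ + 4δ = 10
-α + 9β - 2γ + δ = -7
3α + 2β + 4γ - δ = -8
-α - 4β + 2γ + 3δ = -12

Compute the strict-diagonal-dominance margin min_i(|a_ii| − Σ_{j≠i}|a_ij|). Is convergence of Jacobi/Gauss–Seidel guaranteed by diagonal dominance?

row 1: |6| − (2+4+4) = -4
row 2: |9| − (1+2+1) = 5
row 3: |4| − (3+2+1) = -2
row 4: |3| − (1+4+2) = -4
minimum over rows = -4 → not strictly diagonally dominant

-4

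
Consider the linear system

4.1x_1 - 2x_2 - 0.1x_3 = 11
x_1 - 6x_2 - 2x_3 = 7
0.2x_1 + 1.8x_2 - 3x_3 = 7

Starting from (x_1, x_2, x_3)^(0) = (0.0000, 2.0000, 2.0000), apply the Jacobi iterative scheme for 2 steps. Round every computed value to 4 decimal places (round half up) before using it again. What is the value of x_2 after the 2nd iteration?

-0.1710

Iteration 1:
  x_1 = (11 - (-2)·2.0000 - (-0.1)·2.0000) / (4.1) = 3.7073
  x_2 = (7 - (1)·0.0000 - (-2)·2.0000) / (-6) = -1.8333
  x_3 = (7 - (0.2)·0.0000 - (1.8)·2.0000) / (-3) = -1.1333
Iteration 2:
  x_1 = (11 - (-2)·-1.8333 - (-0.1)·-1.1333) / (4.1) = 1.7610
  x_2 = (7 - (1)·3.7073 - (-2)·-1.1333) / (-6) = -0.1710
  x_3 = (7 - (0.2)·3.7073 - (1.8)·-1.8333) / (-3) = -3.1862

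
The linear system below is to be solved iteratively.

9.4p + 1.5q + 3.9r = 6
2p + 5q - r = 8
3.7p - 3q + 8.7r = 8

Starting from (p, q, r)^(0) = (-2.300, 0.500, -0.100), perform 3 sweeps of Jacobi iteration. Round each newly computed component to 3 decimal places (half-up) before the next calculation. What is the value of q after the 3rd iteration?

2.153

Iteration 1:
  p = (6 - (1.5)·0.500 - (3.9)·-0.100) / (9.4) = 0.600
  q = (8 - (2)·-2.300 - (-1)·-0.100) / (5) = 2.500
  r = (8 - (3.7)·-2.300 - (-3)·0.500) / (8.7) = 2.070
Iteration 2:
  p = (6 - (1.5)·2.500 - (3.9)·2.070) / (9.4) = -0.619
  q = (8 - (2)·0.600 - (-1)·2.070) / (5) = 1.774
  r = (8 - (3.7)·0.600 - (-3)·2.500) / (8.7) = 1.526
Iteration 3:
  p = (6 - (1.5)·1.774 - (3.9)·1.526) / (9.4) = -0.278
  q = (8 - (2)·-0.619 - (-1)·1.526) / (5) = 2.153
  r = (8 - (3.7)·-0.619 - (-3)·1.774) / (8.7) = 1.795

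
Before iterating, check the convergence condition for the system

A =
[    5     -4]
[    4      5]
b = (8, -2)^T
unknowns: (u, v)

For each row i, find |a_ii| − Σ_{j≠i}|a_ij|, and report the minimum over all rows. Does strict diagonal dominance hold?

1

row 1: |5| − (4) = 1
row 2: |5| − (4) = 1
minimum over rows = 1 → strictly diagonally dominant (convergence guaranteed)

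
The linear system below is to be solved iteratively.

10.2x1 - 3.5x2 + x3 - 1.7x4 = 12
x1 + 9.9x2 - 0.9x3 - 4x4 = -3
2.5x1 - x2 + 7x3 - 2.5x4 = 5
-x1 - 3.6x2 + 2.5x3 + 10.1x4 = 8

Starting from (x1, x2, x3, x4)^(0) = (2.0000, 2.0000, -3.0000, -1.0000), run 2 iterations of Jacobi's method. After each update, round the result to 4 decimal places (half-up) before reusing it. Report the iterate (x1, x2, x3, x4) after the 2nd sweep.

Iteration 1:
  x1 = (12 - (-3.5)·2.0000 - (1)·-3.0000 - (-1.7)·-1.0000) / (10.2) = 1.9902
  x2 = (-3 - (1)·2.0000 - (-0.9)·-3.0000 - (-4)·-1.0000) / (9.9) = -1.1818
  x3 = (5 - (2.5)·2.0000 - (-1)·2.0000 - (-2.5)·-1.0000) / (7) = -0.0714
  x4 = (8 - (-1)·2.0000 - (-3.6)·2.0000 - (2.5)·-3.0000) / (10.1) = 2.4455
Iteration 2:
  x1 = (12 - (-3.5)·-1.1818 - (1)·-0.0714 - (-1.7)·2.4455) / (10.2) = 1.1855
  x2 = (-3 - (1)·1.9902 - (-0.9)·-0.0714 - (-4)·2.4455) / (9.9) = 0.4775
  x3 = (5 - (2.5)·1.9902 - (-1)·-1.1818 - (-2.5)·2.4455) / (7) = 0.7081
  x4 = (8 - (-1)·1.9902 - (-3.6)·-1.1818 - (2.5)·-0.0714) / (10.1) = 0.5856

(1.1855, 0.4775, 0.7081, 0.5856)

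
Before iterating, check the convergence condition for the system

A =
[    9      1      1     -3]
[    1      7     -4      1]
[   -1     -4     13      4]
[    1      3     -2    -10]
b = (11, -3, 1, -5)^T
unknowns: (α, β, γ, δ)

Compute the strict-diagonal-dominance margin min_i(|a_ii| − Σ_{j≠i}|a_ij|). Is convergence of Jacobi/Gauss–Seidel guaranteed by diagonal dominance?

1

row 1: |9| − (1+1+3) = 4
row 2: |7| − (1+4+1) = 1
row 3: |13| − (1+4+4) = 4
row 4: |-10| − (1+3+2) = 4
minimum over rows = 1 → strictly diagonally dominant (convergence guaranteed)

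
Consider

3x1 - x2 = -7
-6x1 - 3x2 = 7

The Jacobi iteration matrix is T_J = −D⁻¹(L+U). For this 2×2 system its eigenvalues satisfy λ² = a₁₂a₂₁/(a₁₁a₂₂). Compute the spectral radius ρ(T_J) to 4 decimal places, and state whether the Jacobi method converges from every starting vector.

a₁₂a₂₁/(a₁₁a₂₂) = (-1)·(-6) / ((3)·(-3)) = -0.666667
ρ = √|-0.666667| = √0.666667 = 0.8165
ρ < 1, so Jacobi converges

0.8165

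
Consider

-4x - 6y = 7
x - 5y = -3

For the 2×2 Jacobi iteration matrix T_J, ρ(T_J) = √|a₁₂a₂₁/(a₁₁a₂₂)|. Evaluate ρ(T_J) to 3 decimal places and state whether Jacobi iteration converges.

0.548

a₁₂a₂₁/(a₁₁a₂₂) = (-6)·(1) / ((-4)·(-5)) = -0.300000
ρ = √|-0.300000| = √0.300000 = 0.548
ρ < 1, so Jacobi converges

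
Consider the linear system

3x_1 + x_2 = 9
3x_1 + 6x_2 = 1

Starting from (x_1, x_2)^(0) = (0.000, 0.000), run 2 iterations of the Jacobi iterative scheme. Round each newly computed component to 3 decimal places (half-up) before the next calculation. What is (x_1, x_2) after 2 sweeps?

Iteration 1:
  x_1 = (9 - (1)·0.000) / (3) = 3.000
  x_2 = (1 - (3)·0.000) / (6) = 0.167
Iteration 2:
  x_1 = (9 - (1)·0.167) / (3) = 2.944
  x_2 = (1 - (3)·3.000) / (6) = -1.333

(2.944, -1.333)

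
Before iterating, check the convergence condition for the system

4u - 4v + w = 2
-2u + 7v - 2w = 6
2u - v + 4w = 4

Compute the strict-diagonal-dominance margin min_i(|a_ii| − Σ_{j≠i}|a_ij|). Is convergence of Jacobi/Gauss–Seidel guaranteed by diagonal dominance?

-1

row 1: |4| − (4+1) = -1
row 2: |7| − (2+2) = 3
row 3: |4| − (2+1) = 1
minimum over rows = -1 → not strictly diagonally dominant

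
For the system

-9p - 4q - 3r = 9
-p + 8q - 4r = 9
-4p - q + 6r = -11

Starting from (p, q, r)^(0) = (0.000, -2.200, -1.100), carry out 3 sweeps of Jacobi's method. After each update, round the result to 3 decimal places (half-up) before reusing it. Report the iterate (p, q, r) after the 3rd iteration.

(-0.528, 0.306, -2.170)

Iteration 1:
  p = (9 - (-4)·-2.200 - (-3)·-1.100) / (-9) = 0.344
  q = (9 - (-1)·0.000 - (-4)·-1.100) / (8) = 0.575
  r = (-11 - (-4)·0.000 - (-1)·-2.200) / (6) = -2.200
Iteration 2:
  p = (9 - (-4)·0.575 - (-3)·-2.200) / (-9) = -0.522
  q = (9 - (-1)·0.344 - (-4)·-2.200) / (8) = 0.068
  r = (-11 - (-4)·0.344 - (-1)·0.575) / (6) = -1.508
Iteration 3:
  p = (9 - (-4)·0.068 - (-3)·-1.508) / (-9) = -0.528
  q = (9 - (-1)·-0.522 - (-4)·-1.508) / (8) = 0.306
  r = (-11 - (-4)·-0.522 - (-1)·0.068) / (6) = -2.170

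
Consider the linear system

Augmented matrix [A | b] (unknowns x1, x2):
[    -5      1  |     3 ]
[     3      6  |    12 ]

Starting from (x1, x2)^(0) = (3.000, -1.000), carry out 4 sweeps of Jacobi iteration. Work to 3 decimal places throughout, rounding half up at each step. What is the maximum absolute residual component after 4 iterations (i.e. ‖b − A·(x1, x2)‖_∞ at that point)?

0.190

Iteration 1:
  x1 = (3 - (1)·-1.000) / (-5) = -0.800
  x2 = (12 - (3)·3.000) / (6) = 0.500
Iteration 2:
  x1 = (3 - (1)·0.500) / (-5) = -0.500
  x2 = (12 - (3)·-0.800) / (6) = 2.400
Iteration 3:
  x1 = (3 - (1)·2.400) / (-5) = -0.120
  x2 = (12 - (3)·-0.500) / (6) = 2.250
Iteration 4:
  x1 = (3 - (1)·2.250) / (-5) = -0.150
  x2 = (12 - (3)·-0.120) / (6) = 2.060
Residual b − A·x = (0.190, 0.090); ∞-norm = 0.190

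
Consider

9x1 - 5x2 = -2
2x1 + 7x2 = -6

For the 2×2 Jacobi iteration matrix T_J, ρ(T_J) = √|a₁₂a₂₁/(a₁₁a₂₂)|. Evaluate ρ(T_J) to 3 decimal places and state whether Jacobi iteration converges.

0.398

a₁₂a₂₁/(a₁₁a₂₂) = (-5)·(2) / ((9)·(7)) = -0.158730
ρ = √|-0.158730| = √0.158730 = 0.398
ρ < 1, so Jacobi converges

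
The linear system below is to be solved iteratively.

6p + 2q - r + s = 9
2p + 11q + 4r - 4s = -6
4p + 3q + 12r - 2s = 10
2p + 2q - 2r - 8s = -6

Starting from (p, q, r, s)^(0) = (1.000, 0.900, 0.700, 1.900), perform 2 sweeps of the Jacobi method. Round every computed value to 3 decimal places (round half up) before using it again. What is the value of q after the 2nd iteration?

-0.561

Iteration 1:
  p = (9 - (2)·0.900 - (-1)·0.700 - (1)·1.900) / (6) = 1.000
  q = (-6 - (2)·1.000 - (4)·0.700 - (-4)·1.900) / (11) = -0.291
  r = (10 - (4)·1.000 - (3)·0.900 - (-2)·1.900) / (12) = 0.592
  s = (-6 - (2)·1.000 - (2)·0.900 - (-2)·0.700) / (-8) = 1.050
Iteration 2:
  p = (9 - (2)·-0.291 - (-1)·0.592 - (1)·1.050) / (6) = 1.521
  q = (-6 - (2)·1.000 - (4)·0.592 - (-4)·1.050) / (11) = -0.561
  r = (10 - (4)·1.000 - (3)·-0.291 - (-2)·1.050) / (12) = 0.748
  s = (-6 - (2)·1.000 - (2)·-0.291 - (-2)·0.592) / (-8) = 0.779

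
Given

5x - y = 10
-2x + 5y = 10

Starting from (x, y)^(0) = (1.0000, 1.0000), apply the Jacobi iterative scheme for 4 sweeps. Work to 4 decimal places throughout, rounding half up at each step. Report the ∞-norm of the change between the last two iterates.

Iteration 1:
  x = (10 - (-1)·1.0000) / (5) = 2.2000
  y = (10 - (-2)·1.0000) / (5) = 2.4000
Iteration 2:
  x = (10 - (-1)·2.4000) / (5) = 2.4800
  y = (10 - (-2)·2.2000) / (5) = 2.8800
Iteration 3:
  x = (10 - (-1)·2.8800) / (5) = 2.5760
  y = (10 - (-2)·2.4800) / (5) = 2.9920
Iteration 4:
  x = (10 - (-1)·2.9920) / (5) = 2.5984
  y = (10 - (-2)·2.5760) / (5) = 3.0304
Change: (0.0224, 0.0384) → max |·| = 0.0384

0.0384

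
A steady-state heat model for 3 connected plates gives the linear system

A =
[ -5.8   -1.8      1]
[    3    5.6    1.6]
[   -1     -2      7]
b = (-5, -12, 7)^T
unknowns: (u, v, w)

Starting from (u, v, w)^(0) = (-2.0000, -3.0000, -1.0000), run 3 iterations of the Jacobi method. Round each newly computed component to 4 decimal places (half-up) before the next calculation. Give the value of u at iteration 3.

Iteration 1:
  u = (-5 - (-1.8)·-3.0000 - (1)·-1.0000) / (-5.8) = 1.6207
  v = (-12 - (3)·-2.0000 - (1.6)·-1.0000) / (5.6) = -0.7857
  w = (7 - (-1)·-2.0000 - (-2)·-3.0000) / (7) = -0.1429
Iteration 2:
  u = (-5 - (-1.8)·-0.7857 - (1)·-0.1429) / (-5.8) = 1.0813
  v = (-12 - (3)·1.6207 - (1.6)·-0.1429) / (5.6) = -2.9703
  w = (7 - (-1)·1.6207 - (-2)·-0.7857) / (7) = 1.0070
Iteration 3:
  u = (-5 - (-1.8)·-2.9703 - (1)·1.0070) / (-5.8) = 1.9575
  v = (-12 - (3)·1.0813 - (1.6)·1.0070) / (5.6) = -3.0098
  w = (7 - (-1)·1.0813 - (-2)·-2.9703) / (7) = 0.3058

1.9575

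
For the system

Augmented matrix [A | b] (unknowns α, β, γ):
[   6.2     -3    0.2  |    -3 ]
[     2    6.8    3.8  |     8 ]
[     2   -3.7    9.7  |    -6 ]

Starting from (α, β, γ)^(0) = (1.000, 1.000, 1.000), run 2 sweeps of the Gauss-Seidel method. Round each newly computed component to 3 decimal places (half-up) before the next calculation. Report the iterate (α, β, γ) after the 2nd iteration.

(-0.168, 1.434, -0.037)

Iteration 1:
  α = (-3 - (-3)·1.000 - (0.2)·1.000) / (6.2) = -0.032
  β = (8 - (2)·-0.032 - (3.8)·1.000) / (6.8) = 0.627
  γ = (-6 - (2)·-0.032 - (-3.7)·0.627) / (9.7) = -0.373
Iteration 2:
  α = (-3 - (-3)·0.627 - (0.2)·-0.373) / (6.2) = -0.168
  β = (8 - (2)·-0.168 - (3.8)·-0.373) / (6.8) = 1.434
  γ = (-6 - (2)·-0.168 - (-3.7)·1.434) / (9.7) = -0.037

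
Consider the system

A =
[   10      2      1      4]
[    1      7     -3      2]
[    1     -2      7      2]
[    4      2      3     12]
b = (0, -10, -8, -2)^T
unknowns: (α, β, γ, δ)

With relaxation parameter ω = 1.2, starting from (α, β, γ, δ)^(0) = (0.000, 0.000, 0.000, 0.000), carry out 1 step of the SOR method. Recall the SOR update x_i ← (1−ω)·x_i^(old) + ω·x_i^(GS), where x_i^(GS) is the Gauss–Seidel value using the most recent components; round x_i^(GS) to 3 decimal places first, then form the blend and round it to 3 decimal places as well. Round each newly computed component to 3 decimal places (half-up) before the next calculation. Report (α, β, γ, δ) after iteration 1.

Iteration 1:
  α: GS value = (0 - (2)·0.000 - (1)·0.000 - (4)·0.000) / (10) = 0.000;  α ← (1−ω)·0.000 + ω·0.000 = 0.000
  β: GS value = (-10 - (1)·0.000 - (-3)·0.000 - (2)·0.000) / (7) = -1.429;  β ← (1−ω)·0.000 + ω·-1.429 = -1.715
  γ: GS value = (-8 - (1)·0.000 - (-2)·-1.715 - (2)·0.000) / (7) = -1.633;  γ ← (1−ω)·0.000 + ω·-1.633 = -1.960
  δ: GS value = (-2 - (4)·0.000 - (2)·-1.715 - (3)·-1.960) / (12) = 0.609;  δ ← (1−ω)·0.000 + ω·0.609 = 0.731

(0.000, -1.715, -1.960, 0.731)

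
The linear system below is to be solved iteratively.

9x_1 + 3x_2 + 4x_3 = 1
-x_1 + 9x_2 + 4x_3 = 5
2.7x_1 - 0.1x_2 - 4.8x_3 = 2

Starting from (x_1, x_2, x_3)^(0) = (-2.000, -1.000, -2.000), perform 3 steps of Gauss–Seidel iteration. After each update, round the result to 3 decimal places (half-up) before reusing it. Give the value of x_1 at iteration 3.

0.317

Iteration 1:
  x_1 = (1 - (3)·-1.000 - (4)·-2.000) / (9) = 1.333
  x_2 = (5 - (-1)·1.333 - (4)·-2.000) / (9) = 1.593
  x_3 = (2 - (2.7)·1.333 - (-0.1)·1.593) / (-4.8) = 0.300
Iteration 2:
  x_1 = (1 - (3)·1.593 - (4)·0.300) / (9) = -0.553
  x_2 = (5 - (-1)·-0.553 - (4)·0.300) / (9) = 0.361
  x_3 = (2 - (2.7)·-0.553 - (-0.1)·0.361) / (-4.8) = -0.735
Iteration 3:
  x_1 = (1 - (3)·0.361 - (4)·-0.735) / (9) = 0.317
  x_2 = (5 - (-1)·0.317 - (4)·-0.735) / (9) = 0.917
  x_3 = (2 - (2.7)·0.317 - (-0.1)·0.917) / (-4.8) = -0.257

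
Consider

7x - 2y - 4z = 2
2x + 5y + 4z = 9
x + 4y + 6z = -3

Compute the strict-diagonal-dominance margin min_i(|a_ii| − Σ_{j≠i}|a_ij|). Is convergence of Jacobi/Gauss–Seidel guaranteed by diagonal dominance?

row 1: |7| − (2+4) = 1
row 2: |5| − (2+4) = -1
row 3: |6| − (1+4) = 1
minimum over rows = -1 → not strictly diagonally dominant

-1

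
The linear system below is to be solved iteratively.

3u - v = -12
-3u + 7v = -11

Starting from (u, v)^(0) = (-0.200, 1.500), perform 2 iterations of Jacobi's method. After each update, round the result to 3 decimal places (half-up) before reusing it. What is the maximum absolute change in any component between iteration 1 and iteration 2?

Iteration 1:
  u = (-12 - (-1)·1.500) / (3) = -3.500
  v = (-11 - (-3)·-0.200) / (7) = -1.657
Iteration 2:
  u = (-12 - (-1)·-1.657) / (3) = -4.552
  v = (-11 - (-3)·-3.500) / (7) = -3.071
Change: (-1.052, -1.414) → max |·| = 1.414

1.414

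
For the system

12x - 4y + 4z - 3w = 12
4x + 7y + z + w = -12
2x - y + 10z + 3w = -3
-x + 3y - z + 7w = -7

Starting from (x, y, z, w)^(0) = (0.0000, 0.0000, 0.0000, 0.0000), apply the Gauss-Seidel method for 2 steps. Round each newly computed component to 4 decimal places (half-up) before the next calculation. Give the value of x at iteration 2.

0.4856

Iteration 1:
  x = (12 - (-4)·0.0000 - (4)·0.0000 - (-3)·0.0000) / (12) = 1.0000
  y = (-12 - (4)·1.0000 - (1)·0.0000 - (1)·0.0000) / (7) = -2.2857
  z = (-3 - (2)·1.0000 - (-1)·-2.2857 - (3)·0.0000) / (10) = -0.7286
  w = (-7 - (-1)·1.0000 - (3)·-2.2857 - (-1)·-0.7286) / (7) = 0.0184
Iteration 2:
  x = (12 - (-4)·-2.2857 - (4)·-0.7286 - (-3)·0.0184) / (12) = 0.4856
  y = (-12 - (4)·0.4856 - (1)·-0.7286 - (1)·0.0184) / (7) = -1.8903
  z = (-3 - (2)·0.4856 - (-1)·-1.8903 - (3)·0.0184) / (10) = -0.5917
  w = (-7 - (-1)·0.4856 - (3)·-1.8903 - (-1)·-0.5917) / (7) = -0.2050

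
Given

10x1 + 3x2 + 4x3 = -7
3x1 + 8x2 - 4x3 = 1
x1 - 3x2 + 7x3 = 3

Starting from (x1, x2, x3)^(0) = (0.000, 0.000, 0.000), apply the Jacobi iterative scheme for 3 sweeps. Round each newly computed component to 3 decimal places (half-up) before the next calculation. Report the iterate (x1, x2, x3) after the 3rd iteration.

(-1.113, 0.757, 0.816)

Iteration 1:
  x1 = (-7 - (3)·0.000 - (4)·0.000) / (10) = -0.700
  x2 = (1 - (3)·0.000 - (-4)·0.000) / (8) = 0.125
  x3 = (3 - (1)·0.000 - (-3)·0.000) / (7) = 0.429
Iteration 2:
  x1 = (-7 - (3)·0.125 - (4)·0.429) / (10) = -0.909
  x2 = (1 - (3)·-0.700 - (-4)·0.429) / (8) = 0.602
  x3 = (3 - (1)·-0.700 - (-3)·0.125) / (7) = 0.582
Iteration 3:
  x1 = (-7 - (3)·0.602 - (4)·0.582) / (10) = -1.113
  x2 = (1 - (3)·-0.909 - (-4)·0.582) / (8) = 0.757
  x3 = (3 - (1)·-0.909 - (-3)·0.602) / (7) = 0.816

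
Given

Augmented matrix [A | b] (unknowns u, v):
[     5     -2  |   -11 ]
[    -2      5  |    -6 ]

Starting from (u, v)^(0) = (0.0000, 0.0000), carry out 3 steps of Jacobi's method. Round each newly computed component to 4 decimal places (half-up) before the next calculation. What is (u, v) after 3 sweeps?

(-3.0320, -2.2720)

Iteration 1:
  u = (-11 - (-2)·0.0000) / (5) = -2.2000
  v = (-6 - (-2)·0.0000) / (5) = -1.2000
Iteration 2:
  u = (-11 - (-2)·-1.2000) / (5) = -2.6800
  v = (-6 - (-2)·-2.2000) / (5) = -2.0800
Iteration 3:
  u = (-11 - (-2)·-2.0800) / (5) = -3.0320
  v = (-6 - (-2)·-2.6800) / (5) = -2.2720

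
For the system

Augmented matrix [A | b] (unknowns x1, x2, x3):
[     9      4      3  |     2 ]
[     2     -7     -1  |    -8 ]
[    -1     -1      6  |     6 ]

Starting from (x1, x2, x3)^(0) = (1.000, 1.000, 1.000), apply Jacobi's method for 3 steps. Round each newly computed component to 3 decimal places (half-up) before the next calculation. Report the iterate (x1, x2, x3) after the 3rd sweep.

(-0.505, 0.756, 1.000)

Iteration 1:
  x1 = (2 - (4)·1.000 - (3)·1.000) / (9) = -0.556
  x2 = (-8 - (2)·1.000 - (-1)·1.000) / (-7) = 1.286
  x3 = (6 - (-1)·1.000 - (-1)·1.000) / (6) = 1.333
Iteration 2:
  x1 = (2 - (4)·1.286 - (3)·1.333) / (9) = -0.794
  x2 = (-8 - (2)·-0.556 - (-1)·1.333) / (-7) = 0.794
  x3 = (6 - (-1)·-0.556 - (-1)·1.286) / (6) = 1.122
Iteration 3:
  x1 = (2 - (4)·0.794 - (3)·1.122) / (9) = -0.505
  x2 = (-8 - (2)·-0.794 - (-1)·1.122) / (-7) = 0.756
  x3 = (6 - (-1)·-0.794 - (-1)·0.794) / (6) = 1.000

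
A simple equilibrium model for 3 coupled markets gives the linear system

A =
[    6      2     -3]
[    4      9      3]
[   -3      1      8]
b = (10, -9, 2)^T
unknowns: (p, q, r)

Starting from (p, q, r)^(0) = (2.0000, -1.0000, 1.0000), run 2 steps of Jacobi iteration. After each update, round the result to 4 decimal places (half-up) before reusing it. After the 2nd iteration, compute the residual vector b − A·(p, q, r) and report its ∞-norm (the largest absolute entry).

2.9006

Iteration 1:
  p = (10 - (2)·-1.0000 - (-3)·1.0000) / (6) = 2.5000
  q = (-9 - (4)·2.0000 - (3)·1.0000) / (9) = -2.2222
  r = (2 - (-3)·2.0000 - (1)·-1.0000) / (8) = 1.1250
Iteration 2:
  p = (10 - (2)·-2.2222 - (-3)·1.1250) / (6) = 2.9699
  q = (-9 - (4)·2.5000 - (3)·1.1250) / (9) = -2.4861
  r = (2 - (-3)·2.5000 - (1)·-2.2222) / (8) = 1.4653
Residual b − A·x = (1.5487, -2.9006, 1.6734); ∞-norm = 2.9006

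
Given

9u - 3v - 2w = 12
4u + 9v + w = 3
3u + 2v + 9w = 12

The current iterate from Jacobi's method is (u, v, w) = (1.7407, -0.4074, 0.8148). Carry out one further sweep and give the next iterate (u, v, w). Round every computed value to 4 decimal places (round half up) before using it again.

One sweep:
  u = (12 - (-3)·-0.4074 - (-2)·0.8148) / (9) = 1.3786
  v = (3 - (4)·1.7407 - (1)·0.8148) / (9) = -0.5308
  w = (12 - (3)·1.7407 - (2)·-0.4074) / (9) = 0.8436

(1.3786, -0.5308, 0.8436)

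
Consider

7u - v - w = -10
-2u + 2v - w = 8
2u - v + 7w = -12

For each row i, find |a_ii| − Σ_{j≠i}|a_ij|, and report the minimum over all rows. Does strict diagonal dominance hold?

row 1: |7| − (1+1) = 5
row 2: |2| − (2+1) = -1
row 3: |7| − (2+1) = 4
minimum over rows = -1 → not strictly diagonally dominant

-1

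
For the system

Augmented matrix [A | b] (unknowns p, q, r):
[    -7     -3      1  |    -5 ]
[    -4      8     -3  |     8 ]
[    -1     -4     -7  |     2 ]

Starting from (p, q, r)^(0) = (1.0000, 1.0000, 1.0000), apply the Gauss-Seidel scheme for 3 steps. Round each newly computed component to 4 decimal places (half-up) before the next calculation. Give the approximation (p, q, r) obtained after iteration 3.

Iteration 1:
  p = (-5 - (-3)·1.0000 - (1)·1.0000) / (-7) = 0.4286
  q = (8 - (-4)·0.4286 - (-3)·1.0000) / (8) = 1.5893
  r = (2 - (-1)·0.4286 - (-4)·1.5893) / (-7) = -1.2551
Iteration 2:
  p = (-5 - (-3)·1.5893 - (1)·-1.2551) / (-7) = -0.1461
  q = (8 - (-4)·-0.1461 - (-3)·-1.2551) / (8) = 0.4563
  r = (2 - (-1)·-0.1461 - (-4)·0.4563) / (-7) = -0.5256
Iteration 3:
  p = (-5 - (-3)·0.4563 - (1)·-0.5256) / (-7) = 0.4436
  q = (8 - (-4)·0.4436 - (-3)·-0.5256) / (8) = 1.0247
  r = (2 - (-1)·0.4436 - (-4)·1.0247) / (-7) = -0.9346

(0.4436, 1.0247, -0.9346)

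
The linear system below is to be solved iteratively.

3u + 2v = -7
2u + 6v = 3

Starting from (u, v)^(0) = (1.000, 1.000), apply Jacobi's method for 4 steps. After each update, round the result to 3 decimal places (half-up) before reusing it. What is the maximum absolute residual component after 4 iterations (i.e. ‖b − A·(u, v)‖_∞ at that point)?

0.592

Iteration 1:
  u = (-7 - (2)·1.000) / (3) = -3.000
  v = (3 - (2)·1.000) / (6) = 0.167
Iteration 2:
  u = (-7 - (2)·0.167) / (3) = -2.445
  v = (3 - (2)·-3.000) / (6) = 1.500
Iteration 3:
  u = (-7 - (2)·1.500) / (3) = -3.333
  v = (3 - (2)·-2.445) / (6) = 1.315
Iteration 4:
  u = (-7 - (2)·1.315) / (3) = -3.210
  v = (3 - (2)·-3.333) / (6) = 1.611
Residual b − A·x = (-0.592, -0.246); ∞-norm = 0.592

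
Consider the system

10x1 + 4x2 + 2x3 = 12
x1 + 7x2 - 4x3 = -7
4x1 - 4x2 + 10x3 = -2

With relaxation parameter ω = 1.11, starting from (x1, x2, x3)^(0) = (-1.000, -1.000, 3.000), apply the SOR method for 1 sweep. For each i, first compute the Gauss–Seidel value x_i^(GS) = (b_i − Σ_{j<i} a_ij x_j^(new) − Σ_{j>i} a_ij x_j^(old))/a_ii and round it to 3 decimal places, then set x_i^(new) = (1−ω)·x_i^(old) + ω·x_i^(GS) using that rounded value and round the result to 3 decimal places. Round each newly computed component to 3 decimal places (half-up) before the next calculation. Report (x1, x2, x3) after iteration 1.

Iteration 1:
  x1: GS value = (12 - (4)·-1.000 - (2)·3.000) / (10) = 1.000;  x1 ← (1−ω)·-1.000 + ω·1.000 = 1.220
  x2: GS value = (-7 - (1)·1.220 - (-4)·3.000) / (7) = 0.540;  x2 ← (1−ω)·-1.000 + ω·0.540 = 0.709
  x3: GS value = (-2 - (4)·1.220 - (-4)·0.709) / (10) = -0.404;  x3 ← (1−ω)·3.000 + ω·-0.404 = -0.778

(1.220, 0.709, -0.778)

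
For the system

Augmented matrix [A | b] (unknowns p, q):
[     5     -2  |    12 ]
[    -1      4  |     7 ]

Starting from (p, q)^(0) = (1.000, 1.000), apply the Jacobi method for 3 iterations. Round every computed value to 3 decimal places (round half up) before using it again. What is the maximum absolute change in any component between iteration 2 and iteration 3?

0.180

Iteration 1:
  p = (12 - (-2)·1.000) / (5) = 2.800
  q = (7 - (-1)·1.000) / (4) = 2.000
Iteration 2:
  p = (12 - (-2)·2.000) / (5) = 3.200
  q = (7 - (-1)·2.800) / (4) = 2.450
Iteration 3:
  p = (12 - (-2)·2.450) / (5) = 3.380
  q = (7 - (-1)·3.200) / (4) = 2.550
Change: (0.180, 0.100) → max |·| = 0.180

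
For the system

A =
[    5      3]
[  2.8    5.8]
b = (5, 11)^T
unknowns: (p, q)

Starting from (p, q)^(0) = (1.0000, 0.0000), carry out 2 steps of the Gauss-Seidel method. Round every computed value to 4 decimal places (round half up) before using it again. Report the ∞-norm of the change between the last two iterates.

Iteration 1:
  p = (5 - (3)·0.0000) / (5) = 1.0000
  q = (11 - (2.8)·1.0000) / (5.8) = 1.4138
Iteration 2:
  p = (5 - (3)·1.4138) / (5) = 0.1517
  q = (11 - (2.8)·0.1517) / (5.8) = 1.8233
Change: (-0.8483, 0.4095) → max |·| = 0.8483

0.8483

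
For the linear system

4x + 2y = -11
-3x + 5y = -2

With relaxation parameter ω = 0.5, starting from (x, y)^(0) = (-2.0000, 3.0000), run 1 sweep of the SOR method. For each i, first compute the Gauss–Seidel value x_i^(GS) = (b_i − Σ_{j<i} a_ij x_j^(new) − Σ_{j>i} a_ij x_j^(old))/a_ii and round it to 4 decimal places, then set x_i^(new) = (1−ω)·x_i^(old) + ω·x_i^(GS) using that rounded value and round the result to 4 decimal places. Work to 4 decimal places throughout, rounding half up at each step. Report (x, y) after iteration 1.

(-3.1250, 0.3625)

Iteration 1:
  x: GS value = (-11 - (2)·3.0000) / (4) = -4.2500;  x ← (1−ω)·-2.0000 + ω·-4.2500 = -3.1250
  y: GS value = (-2 - (-3)·-3.1250) / (5) = -2.2750;  y ← (1−ω)·3.0000 + ω·-2.2750 = 0.3625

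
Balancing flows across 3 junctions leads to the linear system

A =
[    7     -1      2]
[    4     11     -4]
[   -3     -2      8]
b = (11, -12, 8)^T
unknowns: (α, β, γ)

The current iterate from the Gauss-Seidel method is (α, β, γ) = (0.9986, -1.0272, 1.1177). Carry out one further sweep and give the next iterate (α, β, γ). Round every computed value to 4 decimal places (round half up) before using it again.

One sweep:
  α = (11 - (-1)·-1.0272 - (2)·1.1177) / (7) = 1.1053
  β = (-12 - (4)·1.1053 - (-4)·1.1177) / (11) = -1.0864
  γ = (8 - (-3)·1.1053 - (-2)·-1.0864) / (8) = 1.1429

(1.1053, -1.0864, 1.1429)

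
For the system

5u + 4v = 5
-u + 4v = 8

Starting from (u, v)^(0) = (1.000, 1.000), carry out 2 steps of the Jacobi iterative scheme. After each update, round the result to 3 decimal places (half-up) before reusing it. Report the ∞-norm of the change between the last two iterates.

Iteration 1:
  u = (5 - (4)·1.000) / (5) = 0.200
  v = (8 - (-1)·1.000) / (4) = 2.250
Iteration 2:
  u = (5 - (4)·2.250) / (5) = -0.800
  v = (8 - (-1)·0.200) / (4) = 2.050
Change: (-1.000, -0.200) → max |·| = 1.000

1.000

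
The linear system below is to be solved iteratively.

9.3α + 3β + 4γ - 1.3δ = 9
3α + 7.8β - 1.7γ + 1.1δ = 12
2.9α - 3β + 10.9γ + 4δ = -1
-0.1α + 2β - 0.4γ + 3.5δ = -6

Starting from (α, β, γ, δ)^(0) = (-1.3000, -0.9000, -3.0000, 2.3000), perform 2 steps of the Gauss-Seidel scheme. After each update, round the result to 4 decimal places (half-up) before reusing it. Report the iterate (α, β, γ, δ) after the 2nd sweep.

Iteration 1:
  α = (9 - (3)·-0.9000 - (4)·-3.0000 - (-1.3)·2.3000) / (9.3) = 2.8699
  β = (12 - (3)·2.8699 - (-1.7)·-3.0000 - (1.1)·2.3000) / (7.8) = -0.5436
  γ = (-1 - (2.9)·2.8699 - (-3)·-0.5436 - (4)·2.3000) / (10.9) = -1.8489
  δ = (-6 - (-0.1)·2.8699 - (2)·-0.5436 - (-0.4)·-1.8489) / (3.5) = -1.5330
Iteration 2:
  α = (9 - (3)·-0.5436 - (4)·-1.8489 - (-1.3)·-1.5330) / (9.3) = 1.7240
  β = (12 - (3)·1.7240 - (-1.7)·-1.8489 - (1.1)·-1.5330) / (7.8) = 0.6886
  γ = (-1 - (2.9)·1.7240 - (-3)·0.6886 - (4)·-1.5330) / (10.9) = 0.2017
  δ = (-6 - (-0.1)·1.7240 - (2)·0.6886 - (-0.4)·0.2017) / (3.5) = -2.0355

(1.7240, 0.6886, 0.2017, -2.0355)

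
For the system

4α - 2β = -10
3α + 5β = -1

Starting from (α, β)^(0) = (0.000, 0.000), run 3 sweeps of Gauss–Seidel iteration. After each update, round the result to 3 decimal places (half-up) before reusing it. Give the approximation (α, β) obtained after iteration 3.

(-2.045, 1.027)

Iteration 1:
  α = (-10 - (-2)·0.000) / (4) = -2.500
  β = (-1 - (3)·-2.500) / (5) = 1.300
Iteration 2:
  α = (-10 - (-2)·1.300) / (4) = -1.850
  β = (-1 - (3)·-1.850) / (5) = 0.910
Iteration 3:
  α = (-10 - (-2)·0.910) / (4) = -2.045
  β = (-1 - (3)·-2.045) / (5) = 1.027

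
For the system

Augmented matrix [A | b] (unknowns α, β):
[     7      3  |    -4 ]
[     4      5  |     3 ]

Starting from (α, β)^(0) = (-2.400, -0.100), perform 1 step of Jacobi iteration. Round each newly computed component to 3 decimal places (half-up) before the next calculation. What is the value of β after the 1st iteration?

2.520

Iteration 1:
  α = (-4 - (3)·-0.100) / (7) = -0.529
  β = (3 - (4)·-2.400) / (5) = 2.520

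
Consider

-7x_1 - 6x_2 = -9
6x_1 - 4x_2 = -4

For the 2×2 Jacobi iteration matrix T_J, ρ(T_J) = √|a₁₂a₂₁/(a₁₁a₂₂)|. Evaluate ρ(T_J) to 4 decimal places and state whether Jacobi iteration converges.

1.1339

a₁₂a₂₁/(a₁₁a₂₂) = (-6)·(6) / ((-7)·(-4)) = -1.285714
ρ = √|-1.285714| = √1.285714 = 1.1339
ρ > 1, so Jacobi diverges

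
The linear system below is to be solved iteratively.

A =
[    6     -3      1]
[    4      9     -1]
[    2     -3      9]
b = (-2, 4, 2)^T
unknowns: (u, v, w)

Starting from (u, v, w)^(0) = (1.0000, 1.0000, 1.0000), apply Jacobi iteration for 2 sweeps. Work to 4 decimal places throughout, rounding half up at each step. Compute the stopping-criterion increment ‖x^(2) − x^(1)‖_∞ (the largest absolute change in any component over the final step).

0.3704

Iteration 1:
  u = (-2 - (-3)·1.0000 - (1)·1.0000) / (6) = 0.0000
  v = (4 - (4)·1.0000 - (-1)·1.0000) / (9) = 0.1111
  w = (2 - (2)·1.0000 - (-3)·1.0000) / (9) = 0.3333
Iteration 2:
  u = (-2 - (-3)·0.1111 - (1)·0.3333) / (6) = -0.3333
  v = (4 - (4)·0.0000 - (-1)·0.3333) / (9) = 0.4815
  w = (2 - (2)·0.0000 - (-3)·0.1111) / (9) = 0.2593
Change: (-0.3333, 0.3704, -0.0740) → max |·| = 0.3704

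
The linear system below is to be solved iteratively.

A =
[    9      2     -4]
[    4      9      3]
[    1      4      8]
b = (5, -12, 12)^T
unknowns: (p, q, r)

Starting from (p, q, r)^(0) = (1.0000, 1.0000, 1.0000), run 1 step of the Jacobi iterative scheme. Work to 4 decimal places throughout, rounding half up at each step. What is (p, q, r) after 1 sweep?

Iteration 1:
  p = (5 - (2)·1.0000 - (-4)·1.0000) / (9) = 0.7778
  q = (-12 - (4)·1.0000 - (3)·1.0000) / (9) = -2.1111
  r = (12 - (1)·1.0000 - (4)·1.0000) / (8) = 0.8750

(0.7778, -2.1111, 0.8750)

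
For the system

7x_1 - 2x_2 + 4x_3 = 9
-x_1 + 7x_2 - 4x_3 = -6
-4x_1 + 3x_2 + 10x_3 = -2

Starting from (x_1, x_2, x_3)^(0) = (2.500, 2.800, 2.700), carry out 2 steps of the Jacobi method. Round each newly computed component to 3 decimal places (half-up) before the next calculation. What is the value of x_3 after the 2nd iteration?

Iteration 1:
  x_1 = (9 - (-2)·2.800 - (4)·2.700) / (7) = 0.543
  x_2 = (-6 - (-1)·2.500 - (-4)·2.700) / (7) = 1.043
  x_3 = (-2 - (-4)·2.500 - (3)·2.800) / (10) = -0.040
Iteration 2:
  x_1 = (9 - (-2)·1.043 - (4)·-0.040) / (7) = 1.607
  x_2 = (-6 - (-1)·0.543 - (-4)·-0.040) / (7) = -0.802
  x_3 = (-2 - (-4)·0.543 - (3)·1.043) / (10) = -0.296

-0.296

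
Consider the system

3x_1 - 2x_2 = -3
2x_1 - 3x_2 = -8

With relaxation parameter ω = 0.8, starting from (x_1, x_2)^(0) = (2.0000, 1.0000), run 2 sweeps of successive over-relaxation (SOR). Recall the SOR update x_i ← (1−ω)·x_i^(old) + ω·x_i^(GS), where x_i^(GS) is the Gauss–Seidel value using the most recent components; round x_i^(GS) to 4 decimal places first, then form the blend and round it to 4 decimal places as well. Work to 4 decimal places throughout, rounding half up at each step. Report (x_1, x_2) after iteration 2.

(0.5091, 2.8858)

Iteration 1:
  x_1: GS value = (-3 - (-2)·1.0000) / (3) = -0.3333;  x_1 ← (1−ω)·2.0000 + ω·-0.3333 = 0.1334
  x_2: GS value = (-8 - (2)·0.1334) / (-3) = 2.7556;  x_2 ← (1−ω)·1.0000 + ω·2.7556 = 2.4045
Iteration 2:
  x_1: GS value = (-3 - (-2)·2.4045) / (3) = 0.6030;  x_1 ← (1−ω)·0.1334 + ω·0.6030 = 0.5091
  x_2: GS value = (-8 - (2)·0.5091) / (-3) = 3.0061;  x_2 ← (1−ω)·2.4045 + ω·3.0061 = 2.8858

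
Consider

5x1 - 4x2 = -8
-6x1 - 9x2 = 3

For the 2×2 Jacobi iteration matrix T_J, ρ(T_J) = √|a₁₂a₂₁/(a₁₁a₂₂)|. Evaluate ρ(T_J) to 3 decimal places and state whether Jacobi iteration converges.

a₁₂a₂₁/(a₁₁a₂₂) = (-4)·(-6) / ((5)·(-9)) = -0.533333
ρ = √|-0.533333| = √0.533333 = 0.730
ρ < 1, so Jacobi converges

0.730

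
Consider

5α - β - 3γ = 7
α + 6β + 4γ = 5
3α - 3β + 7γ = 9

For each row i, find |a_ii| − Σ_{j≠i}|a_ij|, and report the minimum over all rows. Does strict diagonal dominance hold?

1

row 1: |5| − (1+3) = 1
row 2: |6| − (1+4) = 1
row 3: |7| − (3+3) = 1
minimum over rows = 1 → strictly diagonally dominant (convergence guaranteed)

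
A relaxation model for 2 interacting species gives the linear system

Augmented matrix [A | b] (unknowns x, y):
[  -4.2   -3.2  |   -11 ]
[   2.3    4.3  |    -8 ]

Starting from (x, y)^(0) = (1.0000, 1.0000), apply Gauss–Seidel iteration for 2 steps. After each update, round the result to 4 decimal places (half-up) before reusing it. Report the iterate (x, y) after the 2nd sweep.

(4.7934, -4.4244)

Iteration 1:
  x = (-11 - (-3.2)·1.0000) / (-4.2) = 1.8571
  y = (-8 - (2.3)·1.8571) / (4.3) = -2.8538
Iteration 2:
  x = (-11 - (-3.2)·-2.8538) / (-4.2) = 4.7934
  y = (-8 - (2.3)·4.7934) / (4.3) = -4.4244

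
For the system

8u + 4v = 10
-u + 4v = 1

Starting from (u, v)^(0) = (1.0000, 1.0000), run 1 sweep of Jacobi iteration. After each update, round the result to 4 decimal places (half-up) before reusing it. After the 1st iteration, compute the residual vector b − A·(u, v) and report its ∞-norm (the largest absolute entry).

Iteration 1:
  u = (10 - (4)·1.0000) / (8) = 0.7500
  v = (1 - (-1)·1.0000) / (4) = 0.5000
Residual b − A·x = (2.0000, -0.2500); ∞-norm = 2.0000

2.0000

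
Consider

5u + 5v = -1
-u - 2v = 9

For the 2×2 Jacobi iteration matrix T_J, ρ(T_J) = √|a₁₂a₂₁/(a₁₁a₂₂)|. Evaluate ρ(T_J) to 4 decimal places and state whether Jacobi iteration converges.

0.7071

a₁₂a₂₁/(a₁₁a₂₂) = (5)·(-1) / ((5)·(-2)) = 0.500000
ρ = √|0.500000| = √0.500000 = 0.7071
ρ < 1, so Jacobi converges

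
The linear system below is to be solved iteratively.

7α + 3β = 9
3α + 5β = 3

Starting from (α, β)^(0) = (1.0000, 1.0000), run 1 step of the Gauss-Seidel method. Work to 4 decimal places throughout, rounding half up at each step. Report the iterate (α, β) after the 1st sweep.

(0.8571, 0.0857)

Iteration 1:
  α = (9 - (3)·1.0000) / (7) = 0.8571
  β = (3 - (3)·0.8571) / (5) = 0.0857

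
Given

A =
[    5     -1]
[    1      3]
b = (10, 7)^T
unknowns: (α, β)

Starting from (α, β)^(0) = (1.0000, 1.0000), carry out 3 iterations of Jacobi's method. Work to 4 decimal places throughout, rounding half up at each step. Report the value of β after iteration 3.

Iteration 1:
  α = (10 - (-1)·1.0000) / (5) = 2.2000
  β = (7 - (1)·1.0000) / (3) = 2.0000
Iteration 2:
  α = (10 - (-1)·2.0000) / (5) = 2.4000
  β = (7 - (1)·2.2000) / (3) = 1.6000
Iteration 3:
  α = (10 - (-1)·1.6000) / (5) = 2.3200
  β = (7 - (1)·2.4000) / (3) = 1.5333

1.5333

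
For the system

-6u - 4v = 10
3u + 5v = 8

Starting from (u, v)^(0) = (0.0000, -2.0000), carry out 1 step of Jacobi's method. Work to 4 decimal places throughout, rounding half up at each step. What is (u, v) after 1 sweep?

(-0.3333, 1.6000)

Iteration 1:
  u = (10 - (-4)·-2.0000) / (-6) = -0.3333
  v = (8 - (3)·0.0000) / (5) = 1.6000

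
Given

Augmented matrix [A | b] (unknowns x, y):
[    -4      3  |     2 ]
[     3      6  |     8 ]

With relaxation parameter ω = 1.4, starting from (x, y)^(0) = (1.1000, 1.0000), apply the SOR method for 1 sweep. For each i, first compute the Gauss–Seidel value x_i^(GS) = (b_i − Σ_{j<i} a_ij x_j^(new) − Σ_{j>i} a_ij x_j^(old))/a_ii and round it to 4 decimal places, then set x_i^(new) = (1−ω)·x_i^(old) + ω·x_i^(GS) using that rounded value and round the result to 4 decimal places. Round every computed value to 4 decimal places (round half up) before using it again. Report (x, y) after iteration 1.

Iteration 1:
  x: GS value = (2 - (3)·1.0000) / (-4) = 0.2500;  x ← (1−ω)·1.1000 + ω·0.2500 = -0.0900
  y: GS value = (8 - (3)·-0.0900) / (6) = 1.3783;  y ← (1−ω)·1.0000 + ω·1.3783 = 1.5296

(-0.0900, 1.5296)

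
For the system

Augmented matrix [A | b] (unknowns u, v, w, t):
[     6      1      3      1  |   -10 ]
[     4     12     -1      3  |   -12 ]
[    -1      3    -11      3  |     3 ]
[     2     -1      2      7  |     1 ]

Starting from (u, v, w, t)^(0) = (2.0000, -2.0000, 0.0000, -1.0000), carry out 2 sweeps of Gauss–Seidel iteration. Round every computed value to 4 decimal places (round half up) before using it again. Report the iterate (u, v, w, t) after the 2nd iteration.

(-1.4339, -0.7114, -0.1787, 0.5020)

Iteration 1:
  u = (-10 - (1)·-2.0000 - (3)·0.0000 - (1)·-1.0000) / (6) = -1.1667
  v = (-12 - (4)·-1.1667 - (-1)·0.0000 - (3)·-1.0000) / (12) = -0.3611
  w = (3 - (-1)·-1.1667 - (3)·-0.3611 - (3)·-1.0000) / (-11) = -0.5379
  t = (1 - (2)·-1.1667 - (-1)·-0.3611 - (2)·-0.5379) / (7) = 0.5783
Iteration 2:
  u = (-10 - (1)·-0.3611 - (3)·-0.5379 - (1)·0.5783) / (6) = -1.4339
  v = (-12 - (4)·-1.4339 - (-1)·-0.5379 - (3)·0.5783) / (12) = -0.7114
  w = (3 - (-1)·-1.4339 - (3)·-0.7114 - (3)·0.5783) / (-11) = -0.1787
  t = (1 - (2)·-1.4339 - (-1)·-0.7114 - (2)·-0.1787) / (7) = 0.5020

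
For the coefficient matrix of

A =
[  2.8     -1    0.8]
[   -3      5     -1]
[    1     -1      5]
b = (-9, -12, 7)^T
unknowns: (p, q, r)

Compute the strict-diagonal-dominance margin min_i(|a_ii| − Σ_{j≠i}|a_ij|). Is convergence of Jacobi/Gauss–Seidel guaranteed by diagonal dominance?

1

row 1: |2.8| − (1+0.8) = 1
row 2: |5| − (3+1) = 1
row 3: |5| − (1+1) = 3
minimum over rows = 1 → strictly diagonally dominant (convergence guaranteed)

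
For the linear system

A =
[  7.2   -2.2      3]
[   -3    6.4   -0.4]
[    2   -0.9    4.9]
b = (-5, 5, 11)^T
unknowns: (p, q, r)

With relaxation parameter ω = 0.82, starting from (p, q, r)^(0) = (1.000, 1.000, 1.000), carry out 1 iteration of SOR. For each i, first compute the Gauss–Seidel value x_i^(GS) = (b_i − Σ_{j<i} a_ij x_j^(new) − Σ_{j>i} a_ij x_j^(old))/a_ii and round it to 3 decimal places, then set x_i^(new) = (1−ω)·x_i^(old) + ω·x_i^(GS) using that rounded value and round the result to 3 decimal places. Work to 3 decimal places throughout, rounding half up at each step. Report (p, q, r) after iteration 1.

Iteration 1:
  p: GS value = (-5 - (-2.2)·1.000 - (3)·1.000) / (7.2) = -0.806;  p ← (1−ω)·1.000 + ω·-0.806 = -0.481
  q: GS value = (5 - (-3)·-0.481 - (-0.4)·1.000) / (6.4) = 0.618;  q ← (1−ω)·1.000 + ω·0.618 = 0.687
  r: GS value = (11 - (2)·-0.481 - (-0.9)·0.687) / (4.9) = 2.567;  r ← (1−ω)·1.000 + ω·2.567 = 2.285

(-0.481, 0.687, 2.285)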